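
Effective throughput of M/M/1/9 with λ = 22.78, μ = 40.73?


ρ = 0.5593; P_K = (1−ρ)ρ^9/(1−ρ^10) = 0.002367
λ_eff = λ(1 − P_K) = 22.78·(1 − 0.002367) = 22.78·0.997633 = 22.7261 /hr

Final: 22.7261 /hr


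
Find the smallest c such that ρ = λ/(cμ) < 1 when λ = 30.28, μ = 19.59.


Stability requires cμ > λ ⇔ c > λ/μ.
λ/μ = 30.28/19.59 = 1.5457
Minimum integer c = ⌊1.5457⌋ + 1 = 2
Check: 2·19.59 = 39.18 > 30.28, while 1·19.59 = 19.59 ≤ 30.28

Final: 2 servers


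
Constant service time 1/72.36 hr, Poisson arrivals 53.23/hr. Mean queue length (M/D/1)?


ρ = 53.23/72.36 = 0.7356
M/D/1: Lq = ρ²/(2(1−ρ)) = 0.5411/(2·0.2644) = 1.02346

Final: 1.02346


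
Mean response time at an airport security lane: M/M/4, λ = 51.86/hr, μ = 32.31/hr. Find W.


a = 1.6051; ρ = 0.4013; P₀ = 0.198244
Lq = P₀·a^c·ρ/(c!(1−ρ)²) = 0.06137
Wq = Lq/λ = 0.06137/51.86 = 0.001183 hr
W = Wq + 1/μ = 0.001183 + 0.03095 = 0.03213 hr

Final: 0.03213 hr


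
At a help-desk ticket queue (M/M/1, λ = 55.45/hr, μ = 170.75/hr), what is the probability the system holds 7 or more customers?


ρ = 55.45/170.75 = 0.3247
P(N ≥ n) = ρ^n = 0.3247^7 = 0.0003809

Final: 0.0003809


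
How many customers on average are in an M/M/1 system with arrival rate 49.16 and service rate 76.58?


ρ = λ/μ = 49.16/76.58 = 0.6419
L = ρ/(1−ρ) = 0.6419/(1 − 0.6419) = 0.6419/0.3581 = 1.7929

Final: 1.7929


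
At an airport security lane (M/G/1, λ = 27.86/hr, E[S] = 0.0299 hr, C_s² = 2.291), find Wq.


ρ = λ·E[S] = 27.86·0.0299 = 0.8330
E[S²] = E[S]²(1+C_s²) = 0.0299²·(1+2.291) = 0.002942
Wq = λ·E[S²]/(2(1−ρ)) = 27.86·0.002942/(2·0.1670) = 0.24544 hr

Final: 0.24544 hr


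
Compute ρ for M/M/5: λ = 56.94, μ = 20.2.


ρ = λ/(cμ) = 56.94/(5·20.2) = 56.94/101.00 = 0.5638

Final: 0.5638


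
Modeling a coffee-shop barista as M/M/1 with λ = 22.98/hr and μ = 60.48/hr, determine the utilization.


ρ = λ/μ = 22.98/60.48 = 0.3800

Final: 0.3800


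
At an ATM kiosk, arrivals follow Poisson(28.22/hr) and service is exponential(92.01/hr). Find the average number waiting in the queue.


ρ = 28.22/92.01 = 0.3067
Lq = ρ²/(1−ρ) = 0.09407/0.6933 = 0.1357

Final: 0.1357


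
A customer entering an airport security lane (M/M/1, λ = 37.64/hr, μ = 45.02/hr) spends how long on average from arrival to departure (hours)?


W = 1/(μ−λ) = 1/(45.02 − 37.64) = 1/7.38 = 0.1355 hr

Final: 0.1355 hr


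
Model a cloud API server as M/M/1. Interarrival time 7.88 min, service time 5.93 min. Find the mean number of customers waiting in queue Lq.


λ = 60/7.88 = 7.6142 /hr
μ = 60/5.93 = 10.1180 /hr
ρ = λ/μ = 7.6142/10.1180 = 0.7525
Lq = ρ²/(1−ρ) = 0.5663/0.2475 = 2.2885

Final: 2.2885


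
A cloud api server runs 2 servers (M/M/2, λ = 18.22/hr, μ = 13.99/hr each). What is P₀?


a = λ/μ = 18.22/13.99 = 1.3024; ρ = a/c = 0.6512
Σ_{k=0}^{1} a^k/k! (terms k=0..1) = 1.00000 + 1.30236 = 2.30236
Tail: a^2/(2!(1−ρ)) = 1.69614/(2·0.3488) = 2.43125
P₀ = 1/(2.30236 + 2.43125) = 1/4.73361 = 0.211255

Final: 0.211255


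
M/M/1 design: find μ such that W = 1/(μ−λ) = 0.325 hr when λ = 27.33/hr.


W = 1/(μ−λ) ⇒ μ − λ = 1/W = 1/0.325 = 3.0769
μ = λ + 1/W = 27.33 + 3.0769 = 30.4069 per hr

Final: 30.4069 /hr


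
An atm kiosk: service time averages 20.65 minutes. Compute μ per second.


μ = 1/(service time) in consistent units.
1 second = 0.0166667 min, so μ = 0.0166667/20.65 = 0.0008071 per second

Final: 0.0008071 /sec


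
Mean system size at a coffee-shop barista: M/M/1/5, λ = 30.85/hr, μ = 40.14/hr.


ρ = 30.85/40.14 = 0.7686
L = ρ[1 − (K+1)ρ^K + Kρ^(K+1)] / [(1−ρ)(1−ρ^(K+1))]
Numerator: 0.7686·(1 − 6·0.268157 + 5·0.206095) = 0.323973
Denominator: (0.2314)·(0.793905) = 0.183741
L = 0.323973/0.183741 = 1.7632

Final: 1.7632


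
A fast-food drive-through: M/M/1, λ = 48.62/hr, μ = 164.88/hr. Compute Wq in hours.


ρ = 48.62/164.88 = 0.2949
Wq = ρ/(μ−λ) = 0.2949/(164.88 − 48.62) = 0.2949/116.26 = 0.002536 hr

Final: 0.002536 hr


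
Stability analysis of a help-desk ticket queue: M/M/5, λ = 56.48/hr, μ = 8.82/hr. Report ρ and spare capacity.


Total capacity cμ = 5·8.82 = 44.10/hr
ρ = λ/(cμ) = 56.48/44.10 = 1.2807
Stable ⇔ ρ < 1: NO
Spare capacity = cμ − λ = 44.10 − 56.48 = -12.38/hr

Final: ρ = 1.2807; unstable; margin = -12.38/hr


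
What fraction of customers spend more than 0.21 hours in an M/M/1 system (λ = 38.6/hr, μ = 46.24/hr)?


W ~ Exponential(μ−λ) for M/M/1.
μ − λ = 46.24 − 38.6 = 7.6400
P(W > t) = e^{−(μ−λ)t} = e^{−1.6044} = 0.201010

Final: 0.201010


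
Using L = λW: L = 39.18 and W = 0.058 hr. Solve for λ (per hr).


λ = L/W = 39.18/0.058 = 675.5172 /hr

Final: 675.5172 /hr


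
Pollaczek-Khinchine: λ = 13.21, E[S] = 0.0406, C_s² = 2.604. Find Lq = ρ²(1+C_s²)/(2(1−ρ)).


ρ = λ·E[S] = 13.21·0.0406 = 0.5363
Lq = ρ²(1+C_s²)/(2(1−ρ)) = 0.2876·(1+2.604)/(2·0.4637)
= 0.2876·3.6040/0.9273 = 1.11789

Final: 1.11789


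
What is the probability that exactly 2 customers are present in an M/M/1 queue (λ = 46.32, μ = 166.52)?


ρ = 46.32/166.52 = 0.2782
P_n = (1−ρ)·ρ^n = (1 − 0.2782)·0.2782^2 = 0.7218·0.077376 = 0.055852

Final: 0.055852


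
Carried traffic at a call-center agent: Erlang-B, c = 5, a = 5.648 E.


B(5,5.648) = 0.335115 (Erlang-B)
Carried load = a(1 − B) = 5.648·(1 − 0.335115) = 5.648·0.664885 = 3.7553 E

Final: 3.7553 Erlangs


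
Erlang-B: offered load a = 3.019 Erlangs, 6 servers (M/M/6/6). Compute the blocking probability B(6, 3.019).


B(c,a) = (a^c/c!) / Σ_{k=0}^{c} a^k/k!
a^6/6! = 1.051589
Σ terms (k=0..6): 1.00000 + 3.01900 + 4.55718 + 4.58604 + 3.46132 + 2.08994 + 1.05159 = 19.765071
B = 1.051589/19.765071 = 0.053204

Final: 0.053204


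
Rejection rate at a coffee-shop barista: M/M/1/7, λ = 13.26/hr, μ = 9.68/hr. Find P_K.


ρ = λ/μ = 13.26/9.68 = 1.3698
P_K = (1−ρ)ρ^K/(1−ρ^(K+1)) = (-0.3698·9.050596)/(1 − 12.397820)
= -3.347224/-11.397820 = 0.293672

Final: 0.293672


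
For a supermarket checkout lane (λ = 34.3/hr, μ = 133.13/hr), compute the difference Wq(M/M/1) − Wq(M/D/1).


ρ = 34.3/133.13 = 0.2576
Wq(M/M/1) = ρ/(μ−λ) = 0.2576/98.83 = 0.002607 hr
Wq(M/D/1) = ρ/(2(μ−λ)) = 0.001303 hr
Savings = 0.002607 − 0.001303 = 0.001303 hr

Final: 0.001303 hr


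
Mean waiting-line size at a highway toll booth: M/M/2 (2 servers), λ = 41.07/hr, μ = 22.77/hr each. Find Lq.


a = λ/μ = 1.8037; ρ = a/2 = 0.9018
P₀ = 0.051611
Lq = P₀·a^c·ρ / (c!·(1−ρ)²) = 0.051611·3.25329·0.9018/(2·0.009634)
= 7.85843

Final: 7.85843


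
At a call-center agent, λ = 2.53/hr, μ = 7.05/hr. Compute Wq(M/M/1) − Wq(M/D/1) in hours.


ρ = 2.53/7.05 = 0.3589
Wq(M/M/1) = ρ/(μ−λ) = 0.3589/4.52 = 0.07939 hr
Wq(M/D/1) = ρ/(2(μ−λ)) = 0.03970 hr
Savings = 0.07939 − 0.03970 = 0.03970 hr

Final: 0.03970 hr


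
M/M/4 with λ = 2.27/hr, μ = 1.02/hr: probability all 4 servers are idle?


a = λ/μ = 2.27/1.02 = 2.2255; ρ = a/c = 0.5564
Σ_{k=0}^{3} a^k/k! (terms k=0..3) = 1.00000 + 2.22549 + 2.47640 + 1.83707 = 7.53896
Tail: a^4/(4!(1−ρ)) = 24.53029/(24·0.4436) = 2.30395
P₀ = 1/(7.53896 + 2.30395) = 1/9.84291 = 0.101596

Final: 0.101596


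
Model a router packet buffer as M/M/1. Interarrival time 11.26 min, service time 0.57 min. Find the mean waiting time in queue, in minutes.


λ = 60/11.26 = 5.3286 /hr
μ = 60/0.57 = 105.2632 /hr
ρ = λ/μ = 5.3286/105.2632 = 0.05062
Wq = ρ/(μ−λ) = 0.05062/(105.2632−5.3286) = 0.0005065 hr
In minutes: 0.0005065·60 = 0.03039 min

Final: 0.03039 min


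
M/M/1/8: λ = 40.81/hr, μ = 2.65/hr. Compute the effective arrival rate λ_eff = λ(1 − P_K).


ρ = 15.4000; P_K = (1−ρ)ρ^8/(1−ρ^9) = 0.935065
λ_eff = λ(1 − P_K) = 40.81·(1 − 0.935065) = 40.81·0.064935 = 2.6500 /hr

Final: 2.6500 /hr


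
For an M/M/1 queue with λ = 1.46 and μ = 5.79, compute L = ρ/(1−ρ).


ρ = λ/μ = 1.46/5.79 = 0.2522
L = ρ/(1−ρ) = 0.2522/(1 − 0.2522) = 0.2522/0.7478 = 0.3372

Final: 0.3372


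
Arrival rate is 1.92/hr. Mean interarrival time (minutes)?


Mean interarrival time = 1/λ = 1/1.92 hour = 0.52083 hour
In minutes: 0.52083 × 60 = 31.2500 min

Final: 31.2500 min


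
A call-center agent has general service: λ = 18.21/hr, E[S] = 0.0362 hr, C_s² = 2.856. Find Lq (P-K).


ρ = λ·E[S] = 18.21·0.0362 = 0.6592
Lq = ρ²(1+C_s²)/(2(1−ρ)) = 0.4345·(1+2.856)/(2·0.3408)
= 0.4345·3.8560/0.6816 = 2.45837

Final: 2.45837


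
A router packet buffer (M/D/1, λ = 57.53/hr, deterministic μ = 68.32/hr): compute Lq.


ρ = 57.53/68.32 = 0.8421
M/D/1: Lq = ρ²/(2(1−ρ)) = 0.7091/(2·0.1579) = 2.24486

Final: 2.24486


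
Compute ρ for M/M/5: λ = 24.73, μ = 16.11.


ρ = λ/(cμ) = 24.73/(5·16.11) = 24.73/80.55 = 0.3070

Final: 0.3070


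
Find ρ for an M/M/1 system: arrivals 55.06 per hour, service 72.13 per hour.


ρ = λ/μ = 55.06/72.13 = 0.7633

Final: 0.7633


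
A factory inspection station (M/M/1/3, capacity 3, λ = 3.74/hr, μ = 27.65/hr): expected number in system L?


ρ = 3.74/27.65 = 0.1353
L = ρ[1 − (K+1)ρ^K + Kρ^(K+1)] / [(1−ρ)(1−ρ^(K+1))]
Numerator: 0.1353·(1 − 4·0.002475 + 3·0.0003347) = 0.134059
Denominator: (0.8647)·(0.999665) = 0.864448
L = 0.134059/0.864448 = 0.1551

Final: 0.1551


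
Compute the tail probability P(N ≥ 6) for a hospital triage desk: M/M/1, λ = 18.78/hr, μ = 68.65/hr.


ρ = 18.78/68.65 = 0.2736
P(N ≥ n) = ρ^n = 0.2736^6 = 0.0004191

Final: 0.0004191


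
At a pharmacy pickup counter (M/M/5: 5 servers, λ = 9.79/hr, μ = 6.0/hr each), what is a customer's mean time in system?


a = 1.6317; ρ = 0.3263; P₀ = 0.195113
Lq = P₀·a^c·ρ/(c!(1−ρ)²) = 0.01352
Wq = Lq/λ = 0.01352/9.79 = 0.001381 hr
W = Wq + 1/μ = 0.001381 + 0.16667 = 0.16805 hr

Final: 0.16805 hr


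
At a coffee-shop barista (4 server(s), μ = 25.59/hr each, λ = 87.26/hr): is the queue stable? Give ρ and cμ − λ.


Total capacity cμ = 4·25.59 = 102.36/hr
ρ = λ/(cμ) = 87.26/102.36 = 0.8525
Stable ⇔ ρ < 1: YES
Spare capacity = cμ − λ = 102.36 − 87.26 = 15.10/hr

Final: ρ = 0.8525; stable; margin = 15.10/hr


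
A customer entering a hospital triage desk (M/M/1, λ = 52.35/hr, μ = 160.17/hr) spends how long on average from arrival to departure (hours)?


W = 1/(μ−λ) = 1/(160.17 − 52.35) = 1/107.82 = 0.009275 hr

Final: 0.009275 hr


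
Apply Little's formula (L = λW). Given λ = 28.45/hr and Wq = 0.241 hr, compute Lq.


Lq = λWq = 28.45·0.241 = 6.8564

Final: 6.8564


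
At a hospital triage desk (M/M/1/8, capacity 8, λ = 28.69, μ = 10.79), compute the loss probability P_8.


ρ = λ/μ = 28.69/10.79 = 2.6589
P_K = (1−ρ)ρ^K/(1−ρ^(K+1)) = (-1.6589·2498.462460)/(1 − 6643.270434)
= -4144.807974/-6642.270434 = 0.624005

Final: 0.624005


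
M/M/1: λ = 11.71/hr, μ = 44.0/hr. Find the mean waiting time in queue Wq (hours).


ρ = 11.71/44.0 = 0.2661
Wq = ρ/(μ−λ) = 0.2661/(44.0 − 11.71) = 0.2661/32.29 = 0.008242 hr

Final: 0.008242 hr


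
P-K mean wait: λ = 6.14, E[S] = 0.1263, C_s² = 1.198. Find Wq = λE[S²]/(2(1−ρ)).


ρ = λ·E[S] = 6.14·0.1263 = 0.7755
E[S²] = E[S]²(1+C_s²) = 0.1263²·(1+1.198) = 0.035062
Wq = λ·E[S²]/(2(1−ρ)) = 6.14·0.035062/(2·0.2245) = 0.47943 hr

Final: 0.47943 hr


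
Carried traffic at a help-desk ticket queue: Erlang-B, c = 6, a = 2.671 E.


B(6,2.671) = 0.035586 (Erlang-B)
Carried load = a(1 − B) = 2.671·(1 − 0.035586) = 2.671·0.964414 = 2.5759 E

Final: 2.5759 Erlangs


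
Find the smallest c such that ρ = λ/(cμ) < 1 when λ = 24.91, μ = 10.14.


Stability requires cμ > λ ⇔ c > λ/μ.
λ/μ = 24.91/10.14 = 2.4566
Minimum integer c = ⌊2.4566⌋ + 1 = 3
Check: 3·10.14 = 30.42 > 24.91, while 2·10.14 = 20.28 ≤ 24.91

Final: 3 servers


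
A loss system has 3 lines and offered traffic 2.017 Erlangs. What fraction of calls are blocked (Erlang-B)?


B(c,a) = (a^c/c!) / Σ_{k=0}^{c} a^k/k!
a^3/3! = 1.367623
Σ terms (k=0..3): 1.00000 + 2.01700 + 2.03414 + 1.36762 = 6.418768
B = 1.367623/6.418768 = 0.213066

Final: 0.213066


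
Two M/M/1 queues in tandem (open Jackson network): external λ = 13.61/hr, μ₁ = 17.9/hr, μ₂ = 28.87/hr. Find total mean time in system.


Each node sees arrival rate λ = 13.61/hr (tandem ⇒ throughput preserved).
W₁ = 1/(μ₁−λ) = 1/(17.9−13.61) = 0.23310 hr
W₂ = 1/(μ₂−λ) = 1/(28.87−13.61) = 0.06553 hr
W_total = W₁ + W₂ = 0.23310 + 0.06553 = 0.29863 hr

Final: 0.29863 hr


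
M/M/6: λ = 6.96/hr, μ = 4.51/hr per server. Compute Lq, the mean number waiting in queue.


a = λ/μ = 1.5432; ρ = a/6 = 0.2572
P₀ = 0.213624
Lq = P₀·a^c·ρ / (c!·(1−ρ)²) = 0.213624·13.50816·0.2572/(720·0.55174)
= 0.001868

Final: 0.001868


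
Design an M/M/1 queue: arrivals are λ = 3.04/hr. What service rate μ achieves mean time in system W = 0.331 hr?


W = 1/(μ−λ) ⇒ μ − λ = 1/W = 1/0.331 = 3.0211
μ = λ + 1/W = 3.04 + 3.0211 = 6.0611 per hr

Final: 6.0611 /hr


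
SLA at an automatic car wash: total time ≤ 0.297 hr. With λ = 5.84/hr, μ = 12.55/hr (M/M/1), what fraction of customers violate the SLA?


W ~ Exponential(μ−λ) for M/M/1.
μ − λ = 12.55 − 5.84 = 6.7100
P(W > t) = e^{−(μ−λ)t} = e^{−1.9929} = 0.136304

Final: 0.136304


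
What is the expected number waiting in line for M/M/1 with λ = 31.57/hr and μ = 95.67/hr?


ρ = 31.57/95.67 = 0.3300
Lq = ρ²/(1−ρ) = 0.1089/0.6700 = 0.1625

Final: 0.1625


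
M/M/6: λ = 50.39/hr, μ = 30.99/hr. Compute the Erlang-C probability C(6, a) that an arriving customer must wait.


a = λ/μ = 1.6260; ρ = a/6 = 0.2710
P₀ = 0.196632 (from M/M/c formula)
C(c,a) = [a^c/(c!(1−ρ))]·P₀ = [18.48148/(720·0.7290)]·0.196632
= 0.03521·0.196632 = 0.006924

Final: 0.006924


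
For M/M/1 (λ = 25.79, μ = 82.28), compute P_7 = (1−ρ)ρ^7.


ρ = 25.79/82.28 = 0.3134
P_n = (1−ρ)·ρ^n = (1 − 0.3134)·0.3134^7 = 0.6866·0.0002972 = 0.0002041

Final: 0.0002041


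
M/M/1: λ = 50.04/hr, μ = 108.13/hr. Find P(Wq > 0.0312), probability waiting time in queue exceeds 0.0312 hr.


ρ = 50.04/108.13 = 0.4628
P(Wq > t) = ρ·e^{−(μ−λ)t} = 0.4628·e^{−1.8124}
= 0.4628·0.163261 = 0.075553

Final: 0.075553


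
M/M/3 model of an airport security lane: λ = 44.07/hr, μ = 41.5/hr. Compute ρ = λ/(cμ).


ρ = λ/(cμ) = 44.07/(3·41.5) = 44.07/124.50 = 0.3540

Final: 0.3540


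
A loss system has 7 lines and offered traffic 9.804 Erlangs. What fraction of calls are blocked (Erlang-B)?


B(c,a) = (a^c/c!) / Σ_{k=0}^{c} a^k/k!
a^7/7! = 1727.398673
Σ terms (k=0..7): 1.00000 + 9.80400 + 48.05921 + 157.05749 + 384.94791 + 754.80587 + 1233.35279 + 1727.39867 = 4316.425937
B = 1727.398673/4316.425937 = 0.400192

Final: 0.400192


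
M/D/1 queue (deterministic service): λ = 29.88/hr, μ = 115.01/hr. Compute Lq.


ρ = 29.88/115.01 = 0.2598
M/D/1: Lq = ρ²/(2(1−ρ)) = 0.06750/(2·0.7402) = 0.04559

Final: 0.04559


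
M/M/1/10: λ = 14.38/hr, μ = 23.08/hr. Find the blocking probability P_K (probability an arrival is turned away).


ρ = λ/μ = 14.38/23.08 = 0.6231
P_K = (1−ρ)ρ^K/(1−ρ^(K+1)) = (0.3769·0.008815)/(1 − 0.005492)
= 0.003323/0.994508 = 0.003341

Final: 0.003341


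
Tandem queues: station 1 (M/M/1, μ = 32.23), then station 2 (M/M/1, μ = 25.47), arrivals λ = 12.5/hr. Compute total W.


Each node sees arrival rate λ = 12.5/hr (tandem ⇒ throughput preserved).
W₁ = 1/(μ₁−λ) = 1/(32.23−12.5) = 0.05068 hr
W₂ = 1/(μ₂−λ) = 1/(25.47−12.5) = 0.07710 hr
W_total = W₁ + W₂ = 0.05068 + 0.07710 = 0.12779 hr

Final: 0.12779 hr


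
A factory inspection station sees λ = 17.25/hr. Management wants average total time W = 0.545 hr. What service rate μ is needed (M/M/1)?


W = 1/(μ−λ) ⇒ μ − λ = 1/W = 1/0.545 = 1.8349
μ = λ + 1/W = 17.25 + 1.8349 = 19.0849 per hr

Final: 19.0849 /hr


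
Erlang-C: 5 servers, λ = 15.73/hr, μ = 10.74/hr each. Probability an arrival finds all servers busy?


a = λ/μ = 1.4646; ρ = a/5 = 0.2929
P₀ = 0.230843 (from M/M/c formula)
C(c,a) = [a^c/(c!(1−ρ))]·P₀ = [6.73942/(120·0.7071)]·0.230843
= 0.07943·0.230843 = 0.018335

Final: 0.018335


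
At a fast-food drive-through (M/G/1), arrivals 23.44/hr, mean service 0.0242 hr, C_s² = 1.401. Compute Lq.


ρ = λ·E[S] = 23.44·0.0242 = 0.5672
Lq = ρ²(1+C_s²)/(2(1−ρ)) = 0.3218·(1+1.401)/(2·0.4328)
= 0.3218·2.4010/0.8655 = 0.89262

Final: 0.89262


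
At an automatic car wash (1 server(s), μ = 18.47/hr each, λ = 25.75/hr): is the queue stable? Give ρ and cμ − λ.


Total capacity cμ = 1·18.47 = 18.47/hr
ρ = λ/(cμ) = 25.75/18.47 = 1.3942
Stable ⇔ ρ < 1: NO
Spare capacity = cμ − λ = 18.47 − 25.75 = -7.28/hr

Final: ρ = 1.3942; unstable; margin = -7.28/hr


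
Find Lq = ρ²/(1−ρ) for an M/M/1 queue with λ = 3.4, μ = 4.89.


ρ = 3.4/4.89 = 0.6953
Lq = ρ²/(1−ρ) = 0.4834/0.3047 = 1.5866

Final: 1.5866


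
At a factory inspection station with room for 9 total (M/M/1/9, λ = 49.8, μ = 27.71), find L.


ρ = 49.8/27.71 = 1.7972
L = ρ[1 − (K+1)ρ^K + Kρ^(K+1)] / [(1−ρ)(1−ρ^(K+1))]
Numerator: 1.7972·(1 − 10·195.584914 + 9·351.502299) = 2172.206544
Denominator: (-0.7972)·(-350.502299) = 279.415221
L = 2172.206544/279.415221 = 7.7741

Final: 7.7741


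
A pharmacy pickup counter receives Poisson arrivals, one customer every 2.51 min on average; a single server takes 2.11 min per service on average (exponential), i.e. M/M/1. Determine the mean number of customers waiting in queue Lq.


λ = 60/2.51 = 23.9044 /hr
μ = 60/2.11 = 28.4360 /hr
ρ = λ/μ = 23.9044/28.4360 = 0.8406
Lq = ρ²/(1−ρ) = 0.7067/0.1594 = 4.4344

Final: 4.4344


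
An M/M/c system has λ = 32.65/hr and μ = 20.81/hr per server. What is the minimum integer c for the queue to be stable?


Stability requires cμ > λ ⇔ c > λ/μ.
λ/μ = 32.65/20.81 = 1.5690
Minimum integer c = ⌊1.5690⌋ + 1 = 2
Check: 2·20.81 = 41.62 > 32.65, while 1·20.81 = 20.81 ≤ 32.65

Final: 2 servers


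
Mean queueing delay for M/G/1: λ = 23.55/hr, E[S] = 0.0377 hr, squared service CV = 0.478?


ρ = λ·E[S] = 23.55·0.0377 = 0.8878
E[S²] = E[S]²(1+C_s²) = 0.0377²·(1+0.478) = 0.002101
Wq = λ·E[S²]/(2(1−ρ)) = 23.55·0.002101/(2·0.1122) = 0.22053 hr

Final: 0.22053 hr


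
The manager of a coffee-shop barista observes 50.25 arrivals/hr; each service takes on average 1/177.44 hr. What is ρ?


ρ = λ/μ = 50.25/177.44 = 0.2832

Final: 0.2832


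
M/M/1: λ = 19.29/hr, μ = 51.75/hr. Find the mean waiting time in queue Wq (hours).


ρ = 19.29/51.75 = 0.3728
Wq = ρ/(μ−λ) = 0.3728/(51.75 − 19.29) = 0.3728/32.46 = 0.01148 hr

Final: 0.01148 hr


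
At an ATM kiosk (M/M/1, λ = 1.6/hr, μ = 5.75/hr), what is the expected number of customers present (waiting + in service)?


ρ = λ/μ = 1.6/5.75 = 0.2783
L = ρ/(1−ρ) = 0.2783/(1 − 0.2783) = 0.2783/0.7217 = 0.3855

Final: 0.3855


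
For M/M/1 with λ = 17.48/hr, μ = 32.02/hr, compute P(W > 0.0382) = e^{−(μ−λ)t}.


W ~ Exponential(μ−λ) for M/M/1.
μ − λ = 32.02 − 17.48 = 14.5400
P(W > t) = e^{−(μ−λ)t} = e^{−0.5554} = 0.573827

Final: 0.573827


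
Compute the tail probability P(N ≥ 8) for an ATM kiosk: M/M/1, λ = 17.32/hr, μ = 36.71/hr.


ρ = 17.32/36.71 = 0.4718
P(N ≥ n) = ρ^n = 0.4718^8 = 0.002455

Final: 0.002455


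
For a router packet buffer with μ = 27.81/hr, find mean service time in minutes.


Mean service time = 1/μ = 1/27.81 hour = 0.03596 hour
In minutes: 0.03596 × 60 = 2.1575 min

Final: 2.1575 min


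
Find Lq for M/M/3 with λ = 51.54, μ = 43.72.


a = λ/μ = 1.1789; ρ = a/3 = 0.3930
P₀ = 0.300885
Lq = P₀·a^c·ρ / (c!·(1−ρ)²) = 0.300885·1.63830·0.3930/(6·0.36850)
= 0.08761

Final: 0.08761


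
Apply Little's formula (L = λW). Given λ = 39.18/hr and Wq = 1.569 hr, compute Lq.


Lq = λWq = 39.18·1.569 = 61.4734

Final: 61.4734


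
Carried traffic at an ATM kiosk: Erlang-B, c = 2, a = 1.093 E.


B(2,1.093) = 0.222027 (Erlang-B)
Carried load = a(1 − B) = 1.093·(1 − 0.222027) = 1.093·0.777973 = 0.8503 E

Final: 0.8503 Erlangs


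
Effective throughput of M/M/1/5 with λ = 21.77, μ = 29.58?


ρ = 0.7360; P_K = (1−ρ)ρ^5/(1−ρ^6) = 0.067782
λ_eff = λ(1 − P_K) = 21.77·(1 − 0.067782) = 21.77·0.932218 = 20.2944 /hr

Final: 20.2944 /hr


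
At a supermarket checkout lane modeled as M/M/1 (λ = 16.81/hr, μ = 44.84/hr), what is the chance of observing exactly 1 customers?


ρ = 16.81/44.84 = 0.3749
P_n = (1−ρ)·ρ^n = (1 − 0.3749)·0.3749^1 = 0.6251·0.374888 = 0.234347

Final: 0.234347


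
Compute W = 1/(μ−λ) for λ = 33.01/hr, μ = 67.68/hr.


W = 1/(μ−λ) = 1/(67.68 − 33.01) = 1/34.67 = 0.02884 hr

Final: 0.02884 hr


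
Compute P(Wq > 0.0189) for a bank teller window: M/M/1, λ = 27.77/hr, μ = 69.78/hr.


ρ = 27.77/69.78 = 0.3980
P(Wq > t) = ρ·e^{−(μ−λ)t} = 0.3980·e^{−0.7940}
= 0.3980·0.452038 = 0.179895

Final: 0.179895


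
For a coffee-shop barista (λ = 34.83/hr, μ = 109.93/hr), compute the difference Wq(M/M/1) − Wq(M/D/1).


ρ = 34.83/109.93 = 0.3168
Wq(M/M/1) = ρ/(μ−λ) = 0.3168/75.10 = 0.004219 hr
Wq(M/D/1) = ρ/(2(μ−λ)) = 0.002109 hr
Savings = 0.004219 − 0.002109 = 0.002109 hr

Final: 0.002109 hr


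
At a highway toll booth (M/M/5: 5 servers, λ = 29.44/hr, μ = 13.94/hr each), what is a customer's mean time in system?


a = 2.1119; ρ = 0.4224; P₀ = 0.119805
Lq = P₀·a^c·ρ/(c!(1−ρ)²) = 0.05310
Wq = Lq/λ = 0.05310/29.44 = 0.001804 hr
W = Wq + 1/μ = 0.001804 + 0.07174 = 0.07354 hr

Final: 0.07354 hr


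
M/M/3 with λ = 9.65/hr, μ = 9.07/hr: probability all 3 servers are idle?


a = λ/μ = 9.65/9.07 = 1.0639; ρ = a/c = 0.3546
Σ_{k=0}^{2} a^k/k! (terms k=0..2) = 1.00000 + 1.06395 + 0.56599 = 2.62994
Tail: a^3/(3!(1−ρ)) = 1.20437/(6·0.6454) = 0.31104
P₀ = 1/(2.62994 + 0.31104) = 1/2.94098 = 0.340023

Final: 0.340023


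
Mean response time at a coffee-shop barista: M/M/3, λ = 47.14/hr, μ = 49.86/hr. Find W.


a = 0.9454; ρ = 0.3151; P₀ = 0.384904
Lq = P₀·a^c·ρ/(c!(1−ρ)²) = 0.03643
Wq = Lq/λ = 0.03643/47.14 = 0.0007728 hr
W = Wq + 1/μ = 0.0007728 + 0.02006 = 0.02083 hr

Final: 0.02083 hr


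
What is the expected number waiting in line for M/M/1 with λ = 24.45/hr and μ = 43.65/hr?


ρ = 24.45/43.65 = 0.5601
Lq = ρ²/(1−ρ) = 0.3138/0.4399 = 0.7133

Final: 0.7133


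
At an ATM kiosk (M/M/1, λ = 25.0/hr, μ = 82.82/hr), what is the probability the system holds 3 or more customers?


ρ = 25.0/82.82 = 0.3019
P(N ≥ n) = ρ^n = 0.3019^3 = 0.027505

Final: 0.027505


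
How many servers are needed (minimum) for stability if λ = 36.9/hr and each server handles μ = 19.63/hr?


Stability requires cμ > λ ⇔ c > λ/μ.
λ/μ = 36.9/19.63 = 1.8798
Minimum integer c = ⌊1.8798⌋ + 1 = 2
Check: 2·19.63 = 39.26 > 36.9, while 1·19.63 = 19.63 ≤ 36.9

Final: 2 servers


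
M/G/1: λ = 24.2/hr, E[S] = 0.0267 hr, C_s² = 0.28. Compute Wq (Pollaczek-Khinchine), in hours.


ρ = λ·E[S] = 24.2·0.0267 = 0.6461
E[S²] = E[S]²(1+C_s²) = 0.0267²·(1+0.28) = 0.0009125
Wq = λ·E[S²]/(2(1−ρ)) = 24.2·0.0009125/(2·0.3539) = 0.03120 hr

Final: 0.03120 hr


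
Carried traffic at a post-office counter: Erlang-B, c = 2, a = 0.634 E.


B(2,0.634) = 0.109526 (Erlang-B)
Carried load = a(1 − B) = 0.634·(1 − 0.109526) = 0.634·0.890474 = 0.5646 E

Final: 0.5646 Erlangs


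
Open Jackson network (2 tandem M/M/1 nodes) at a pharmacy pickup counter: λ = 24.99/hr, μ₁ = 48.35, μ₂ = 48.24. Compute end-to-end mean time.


Each node sees arrival rate λ = 24.99/hr (tandem ⇒ throughput preserved).
W₁ = 1/(μ₁−λ) = 1/(48.35−24.99) = 0.04281 hr
W₂ = 1/(μ₂−λ) = 1/(48.24−24.99) = 0.04301 hr
W_total = W₁ + W₂ = 0.04281 + 0.04301 = 0.08582 hr

Final: 0.08582 hr


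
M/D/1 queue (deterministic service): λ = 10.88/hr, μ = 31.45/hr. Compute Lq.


ρ = 10.88/31.45 = 0.3459
M/D/1: Lq = ρ²/(2(1−ρ)) = 0.1197/(2·0.6541) = 0.09149

Final: 0.09149


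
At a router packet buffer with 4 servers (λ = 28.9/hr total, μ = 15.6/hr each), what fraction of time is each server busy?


ρ = λ/(cμ) = 28.9/(4·15.6) = 28.9/62.40 = 0.4631

Final: 0.4631


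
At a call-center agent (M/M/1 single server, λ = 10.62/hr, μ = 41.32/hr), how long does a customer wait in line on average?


ρ = 10.62/41.32 = 0.2570
Wq = ρ/(μ−λ) = 0.2570/(41.32 − 10.62) = 0.2570/30.70 = 0.008372 hr

Final: 0.008372 hr


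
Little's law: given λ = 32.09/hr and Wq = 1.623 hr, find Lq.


Lq = λWq = 32.09·1.623 = 52.0821

Final: 52.0821


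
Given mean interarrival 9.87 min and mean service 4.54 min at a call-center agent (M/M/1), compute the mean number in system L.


λ = 60/9.87 = 6.0790 /hr
μ = 60/4.54 = 13.2159 /hr
ρ = λ/μ = 6.0790/13.2159 = 0.4600
L = ρ/(1−ρ) = 0.4600/0.5400 = 0.8518

Final: 0.8518


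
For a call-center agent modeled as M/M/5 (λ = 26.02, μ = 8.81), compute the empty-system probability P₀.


a = λ/μ = 26.02/8.81 = 2.9535; ρ = a/c = 0.5907
Σ_{k=0}^{4} a^k/k! (terms k=0..4) = 1.00000 + 2.95346 + 4.36147 + 4.29381 + 3.17040 = 15.77914
Tail: a^5/(5!(1−ρ)) = 224.72786/(120·0.4093) = 4.57537
P₀ = 1/(15.77914 + 4.57537) = 1/20.35451 = 0.049129

Final: 0.049129


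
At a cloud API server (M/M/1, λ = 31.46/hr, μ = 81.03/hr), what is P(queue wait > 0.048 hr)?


ρ = 31.46/81.03 = 0.3883
P(Wq > t) = ρ·e^{−(μ−λ)t} = 0.3883·e^{−2.3794}
= 0.3883·0.092610 = 0.035956

Final: 0.035956


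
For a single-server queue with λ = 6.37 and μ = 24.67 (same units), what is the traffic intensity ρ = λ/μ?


ρ = λ/μ = 6.37/24.67 = 0.2582

Final: 0.2582


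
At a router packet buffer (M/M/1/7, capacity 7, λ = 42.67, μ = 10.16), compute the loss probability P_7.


ρ = λ/μ = 42.67/10.16 = 4.1998
P_K = (1−ρ)ρ^K/(1−ρ^(K+1)) = (-3.1998·23046.370762)/(1 − 96790.220512)
= -73743.849751/-96789.220512 = 0.761901

Final: 0.761901


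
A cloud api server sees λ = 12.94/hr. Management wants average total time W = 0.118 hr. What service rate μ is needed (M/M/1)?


W = 1/(μ−λ) ⇒ μ − λ = 1/W = 1/0.118 = 8.4746
μ = λ + 1/W = 12.94 + 8.4746 = 21.4146 per hr

Final: 21.4146 /hr


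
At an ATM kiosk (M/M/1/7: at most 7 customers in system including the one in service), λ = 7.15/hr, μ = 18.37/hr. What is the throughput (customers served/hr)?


ρ = 0.3892; P_K = (1−ρ)ρ^7/(1−ρ^8) = 0.0008270
λ_eff = λ(1 − P_K) = 7.15·(1 − 0.0008270) = 7.15·0.999173 = 7.1441 /hr

Final: 7.1441 /hr


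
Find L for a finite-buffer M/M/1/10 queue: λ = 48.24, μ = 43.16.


ρ = 48.24/43.16 = 1.1177
L = ρ[1 − (K+1)ρ^K + Kρ^(K+1)] / [(1−ρ)(1−ρ^(K+1))]
Numerator: 1.1177·(1 − 11·3.042696 + 10·3.400827) = 1.719701
Denominator: (-0.1177)·(-2.400827) = 0.282581
L = 1.719701/0.282581 = 6.0857

Final: 6.0857


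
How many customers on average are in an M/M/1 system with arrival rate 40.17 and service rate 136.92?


ρ = λ/μ = 40.17/136.92 = 0.2934
L = ρ/(1−ρ) = 0.2934/(1 − 0.2934) = 0.2934/0.7066 = 0.4152

Final: 0.4152


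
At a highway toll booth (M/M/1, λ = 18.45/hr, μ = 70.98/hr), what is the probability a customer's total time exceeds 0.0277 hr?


W ~ Exponential(μ−λ) for M/M/1.
μ − λ = 70.98 − 18.45 = 52.5300
P(W > t) = e^{−(μ−λ)t} = e^{−1.4551} = 0.233381

Final: 0.233381


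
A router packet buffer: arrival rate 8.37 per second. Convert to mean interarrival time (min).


Mean interarrival time = 1/λ = 1/8.37 second = 0.11947 second
In minutes: 0.11947 × 0.0166667 = 0.001991 min

Final: 0.001991 min


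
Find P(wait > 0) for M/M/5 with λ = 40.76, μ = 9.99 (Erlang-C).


a = λ/μ = 4.0801; ρ = a/5 = 0.8160
P₀ = 0.011431 (from M/M/c formula)
C(c,a) = [a^c/(c!(1−ρ))]·P₀ = [1130.68970/(120·0.1840)]·0.011431
= 51.21323·0.011431 = 0.585402

Final: 0.585402


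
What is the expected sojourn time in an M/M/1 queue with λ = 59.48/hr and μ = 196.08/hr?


W = 1/(μ−λ) = 1/(196.08 − 59.48) = 1/136.60 = 0.007321 hr

Final: 0.007321 hr


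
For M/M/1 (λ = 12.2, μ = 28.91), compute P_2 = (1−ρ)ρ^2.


ρ = 12.2/28.91 = 0.4220
P_n = (1−ρ)·ρ^n = (1 − 0.4220)·0.4220^2 = 0.5780·0.178083 = 0.102932

Final: 0.102932


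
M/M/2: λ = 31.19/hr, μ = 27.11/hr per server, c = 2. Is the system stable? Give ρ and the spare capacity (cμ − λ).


Total capacity cμ = 2·27.11 = 54.22/hr
ρ = λ/(cμ) = 31.19/54.22 = 0.5752
Stable ⇔ ρ < 1: YES
Spare capacity = cμ − λ = 54.22 − 31.19 = 23.03/hr

Final: ρ = 0.5752; stable; margin = 23.03/hr


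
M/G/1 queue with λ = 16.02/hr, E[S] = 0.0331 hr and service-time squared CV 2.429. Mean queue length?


ρ = λ·E[S] = 16.02·0.0331 = 0.5303
Lq = ρ²(1+C_s²)/(2(1−ρ)) = 0.2812·(1+2.429)/(2·0.4697)
= 0.2812·3.4290/0.9395 = 1.02627

Final: 1.02627


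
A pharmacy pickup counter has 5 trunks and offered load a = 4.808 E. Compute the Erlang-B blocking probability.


B(c,a) = (a^c/c!) / Σ_{k=0}^{c} a^k/k!
a^5/5! = 21.411202
Σ terms (k=0..5): 1.00000 + 4.80800 + 11.55843 + 18.52431 + 22.26623 + 21.41120 = 79.568173
B = 21.411202/79.568173 = 0.269093

Final: 0.269093


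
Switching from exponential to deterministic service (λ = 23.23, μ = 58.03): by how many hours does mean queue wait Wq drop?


ρ = 23.23/58.03 = 0.4003
Wq(M/M/1) = ρ/(μ−λ) = 0.4003/34.80 = 0.01150 hr
Wq(M/D/1) = ρ/(2(μ−λ)) = 0.005752 hr
Savings = 0.01150 − 0.005752 = 0.005752 hr

Final: 0.005752 hr


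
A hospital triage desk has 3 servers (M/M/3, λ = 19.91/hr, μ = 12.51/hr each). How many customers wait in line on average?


a = λ/μ = 1.5915; ρ = a/3 = 0.5305
P₀ = 0.189069
Lq = P₀·a^c·ρ / (c!·(1−ρ)²) = 0.189069·4.03127·0.5305/(6·0.22042)
= 0.30574

Final: 0.30574


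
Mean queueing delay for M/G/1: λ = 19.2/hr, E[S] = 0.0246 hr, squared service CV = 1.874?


ρ = λ·E[S] = 19.2·0.0246 = 0.4723
E[S²] = E[S]²(1+C_s²) = 0.0246²·(1+1.874) = 0.001739
Wq = λ·E[S²]/(2(1−ρ)) = 19.2·0.001739/(2·0.5277) = 0.03164 hr

Final: 0.03164 hr


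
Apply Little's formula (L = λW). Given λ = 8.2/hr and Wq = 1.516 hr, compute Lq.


Lq = λWq = 8.2·1.516 = 12.4312

Final: 12.4312


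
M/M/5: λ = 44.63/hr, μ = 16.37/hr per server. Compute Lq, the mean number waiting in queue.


a = λ/μ = 2.7263; ρ = a/5 = 0.5453
P₀ = 0.062963
Lq = P₀·a^c·ρ / (c!·(1−ρ)²) = 0.062963·150.62291·0.5453/(120·0.20678)
= 0.20839

Final: 0.20839


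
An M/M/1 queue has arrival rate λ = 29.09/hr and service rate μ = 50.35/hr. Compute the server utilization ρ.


ρ = λ/μ = 29.09/50.35 = 0.5778

Final: 0.5778


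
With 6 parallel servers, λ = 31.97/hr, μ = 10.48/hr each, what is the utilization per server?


ρ = λ/(cμ) = 31.97/(6·10.48) = 31.97/62.88 = 0.5084

Final: 0.5084


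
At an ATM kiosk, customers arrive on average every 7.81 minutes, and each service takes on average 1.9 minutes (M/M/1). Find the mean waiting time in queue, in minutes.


λ = 60/7.81 = 7.6825 /hr
μ = 60/1.9 = 31.5789 /hr
ρ = λ/μ = 7.6825/31.5789 = 0.2433
Wq = ρ/(μ−λ) = 0.2433/(31.5789−7.6825) = 0.01018 hr
In minutes: 0.01018·60 = 0.6108 min

Final: 0.6108 min


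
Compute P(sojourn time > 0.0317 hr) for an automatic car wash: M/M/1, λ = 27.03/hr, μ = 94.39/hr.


W ~ Exponential(μ−λ) for M/M/1.
μ − λ = 94.39 − 27.03 = 67.3600
P(W > t) = e^{−(μ−λ)t} = e^{−2.1353} = 0.118208

Final: 0.118208


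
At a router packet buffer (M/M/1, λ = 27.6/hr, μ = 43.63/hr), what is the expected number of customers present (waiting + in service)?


ρ = λ/μ = 27.6/43.63 = 0.6326
L = ρ/(1−ρ) = 0.6326/(1 − 0.6326) = 0.6326/0.3674 = 1.7218

Final: 1.7218


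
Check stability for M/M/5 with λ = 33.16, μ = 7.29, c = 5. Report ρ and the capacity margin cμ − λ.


Total capacity cμ = 5·7.29 = 36.45/hr
ρ = λ/(cμ) = 33.16/36.45 = 0.9097
Stable ⇔ ρ < 1: YES
Spare capacity = cμ − λ = 36.45 − 33.16 = 3.29/hr

Final: ρ = 0.9097; stable; margin = 3.29/hr


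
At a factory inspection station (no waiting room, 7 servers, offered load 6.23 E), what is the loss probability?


B(c,a) = (a^c/c!) / Σ_{k=0}^{c} a^k/k!
a^7/7! = 72.274616
Σ terms (k=0..7): 1.00000 + 6.23000 + 19.40645 + 40.30073 + 62.76838 + 78.20941 + 81.20743 + 72.27462 = 361.397016
B = 72.274616/361.397016 = 0.199987

Final: 0.199987


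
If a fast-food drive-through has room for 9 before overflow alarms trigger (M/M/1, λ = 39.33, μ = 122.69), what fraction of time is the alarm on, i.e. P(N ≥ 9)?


ρ = 39.33/122.69 = 0.3206
P(N ≥ n) = ρ^n = 0.3206^9 = 0.00003575

Final: 0.00003575


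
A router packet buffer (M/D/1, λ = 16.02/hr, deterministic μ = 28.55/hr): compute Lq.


ρ = 16.02/28.55 = 0.5611
M/D/1: Lq = ρ²/(2(1−ρ)) = 0.3149/(2·0.4389) = 0.35871

Final: 0.35871


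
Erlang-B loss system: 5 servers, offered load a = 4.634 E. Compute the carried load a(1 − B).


B(5,4.634) = 0.254474 (Erlang-B)
Carried load = a(1 − B) = 4.634·(1 − 0.254474) = 4.634·0.745526 = 3.4548 E

Final: 3.4548 Erlangs


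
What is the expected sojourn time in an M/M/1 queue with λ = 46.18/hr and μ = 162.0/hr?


W = 1/(μ−λ) = 1/(162.0 − 46.18) = 1/115.82 = 0.008634 hr

Final: 0.008634 hr


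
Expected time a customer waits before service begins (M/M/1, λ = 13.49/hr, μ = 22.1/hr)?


ρ = 13.49/22.1 = 0.6104
Wq = ρ/(μ−λ) = 0.6104/(22.1 − 13.49) = 0.6104/8.61 = 0.07090 hr

Final: 0.07090 hr


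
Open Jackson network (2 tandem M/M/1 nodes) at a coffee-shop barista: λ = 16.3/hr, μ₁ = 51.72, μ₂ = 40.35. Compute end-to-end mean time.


Each node sees arrival rate λ = 16.3/hr (tandem ⇒ throughput preserved).
W₁ = 1/(μ₁−λ) = 1/(51.72−16.3) = 0.02823 hr
W₂ = 1/(μ₂−λ) = 1/(40.35−16.3) = 0.04158 hr
W_total = W₁ + W₂ = 0.02823 + 0.04158 = 0.06981 hr

Final: 0.06981 hr


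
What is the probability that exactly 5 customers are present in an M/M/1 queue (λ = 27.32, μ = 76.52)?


ρ = 27.32/76.52 = 0.3570
P_n = (1−ρ)·ρ^n = (1 − 0.3570)·0.3570^5 = 0.6430·0.005801 = 0.003730

Final: 0.003730


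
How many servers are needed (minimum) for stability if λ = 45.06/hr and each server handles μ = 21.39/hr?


Stability requires cμ > λ ⇔ c > λ/μ.
λ/μ = 45.06/21.39 = 2.1066
Minimum integer c = ⌊2.1066⌋ + 1 = 3
Check: 3·21.39 = 64.17 > 45.06, while 2·21.39 = 42.78 ≤ 45.06

Final: 3 servers


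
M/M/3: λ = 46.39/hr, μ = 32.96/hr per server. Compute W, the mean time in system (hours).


a = 1.4075; ρ = 0.4692; P₀ = 0.234011
Lq = P₀·a^c·ρ/(c!(1−ρ)²) = 0.18104
Wq = Lq/λ = 0.18104/46.39 = 0.003903 hr
W = Wq + 1/μ = 0.003903 + 0.03034 = 0.03424 hr

Final: 0.03424 hr


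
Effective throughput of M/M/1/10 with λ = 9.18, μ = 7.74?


ρ = 1.1860; P_K = (1−ρ)ρ^10/(1−ρ^11) = 0.185213
λ_eff = λ(1 − P_K) = 9.18·(1 − 0.185213) = 9.18·0.814787 = 7.4797 /hr

Final: 7.4797 /hr


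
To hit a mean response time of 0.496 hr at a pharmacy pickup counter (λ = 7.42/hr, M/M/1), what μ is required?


W = 1/(μ−λ) ⇒ μ − λ = 1/W = 1/0.496 = 2.0161
μ = λ + 1/W = 7.42 + 2.0161 = 9.4361 per hr

Final: 9.4361 /hr


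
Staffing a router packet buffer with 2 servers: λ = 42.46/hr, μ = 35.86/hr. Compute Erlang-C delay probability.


a = λ/μ = 1.1840; ρ = a/2 = 0.5920
P₀ = 0.256262 (from M/M/c formula)
C(c,a) = [a^c/(c!(1−ρ))]·P₀ = [1.40197/(2·0.4080)]·0.256262
= 1.71821·0.256262 = 0.440311

Final: 0.440311


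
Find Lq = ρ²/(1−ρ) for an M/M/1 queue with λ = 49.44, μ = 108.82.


ρ = 49.44/108.82 = 0.4543
Lq = ρ²/(1−ρ) = 0.2064/0.5457 = 0.3783

Final: 0.3783


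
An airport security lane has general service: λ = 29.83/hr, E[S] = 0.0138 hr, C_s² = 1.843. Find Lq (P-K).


ρ = λ·E[S] = 29.83·0.0138 = 0.4117
Lq = ρ²(1+C_s²)/(2(1−ρ)) = 0.1695·(1+1.843)/(2·0.5883)
= 0.1695·2.8430/1.1767 = 0.40943

Final: 0.40943


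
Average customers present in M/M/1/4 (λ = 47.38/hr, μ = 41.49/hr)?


ρ = 47.38/41.49 = 1.1420
L = ρ[1 − (K+1)ρ^K + Kρ^(K+1)] / [(1−ρ)(1−ρ^(K+1))]
Numerator: 1.1420·(1 − 5·1.700617 + 4·1.942040) = 0.302705
Denominator: (-0.1420)·(-0.942040) = 0.133734
L = 0.302705/0.133734 = 2.2635

Final: 2.2635


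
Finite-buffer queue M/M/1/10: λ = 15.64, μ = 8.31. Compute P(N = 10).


ρ = λ/μ = 15.64/8.31 = 1.8821
P_K = (1−ρ)ρ^K/(1−ρ^(K+1)) = (-0.8821·557.644277)/(1 − 1049.525450)
= -491.881173/-1048.525450 = 0.469117

Final: 0.469117


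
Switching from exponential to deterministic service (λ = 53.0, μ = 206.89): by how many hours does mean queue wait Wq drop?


ρ = 53.0/206.89 = 0.2562
Wq(M/M/1) = ρ/(μ−λ) = 0.2562/153.89 = 0.001665 hr
Wq(M/D/1) = ρ/(2(μ−λ)) = 0.0008323 hr
Savings = 0.001665 − 0.0008323 = 0.0008323 hr

Final: 0.0008323 hr


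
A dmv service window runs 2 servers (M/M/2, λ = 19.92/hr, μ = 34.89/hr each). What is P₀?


a = λ/μ = 19.92/34.89 = 0.5709; ρ = a/c = 0.2855
Σ_{k=0}^{1} a^k/k! (terms k=0..1) = 1.00000 + 0.57094 = 1.57094
Tail: a^2/(2!(1−ρ)) = 0.32597/(2·0.7145) = 0.22810
P₀ = 1/(1.57094 + 0.22810) = 1/1.79904 = 0.555853

Final: 0.555853


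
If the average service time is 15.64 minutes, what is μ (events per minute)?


μ = 1/(service time) in consistent units.
1 minute = 1 min, so μ = 1/15.64 = 0.06394 per minute

Final: 0.06394 /min


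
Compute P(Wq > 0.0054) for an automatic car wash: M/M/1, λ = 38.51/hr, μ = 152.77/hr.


ρ = 38.51/152.77 = 0.2521
P(Wq > t) = ρ·e^{−(μ−λ)t} = 0.2521·e^{−0.6170}
= 0.2521·0.539559 = 0.136011

Final: 0.136011


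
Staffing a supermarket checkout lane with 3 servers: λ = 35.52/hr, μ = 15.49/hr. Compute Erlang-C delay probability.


a = λ/μ = 2.2931; ρ = a/3 = 0.7644
P₀ = 0.069201 (from M/M/c formula)
C(c,a) = [a^c/(c!(1−ρ))]·P₀ = [12.05770/(6·0.2356)]·0.069201
= 8.52849·0.069201 = 0.590177

Final: 0.590177


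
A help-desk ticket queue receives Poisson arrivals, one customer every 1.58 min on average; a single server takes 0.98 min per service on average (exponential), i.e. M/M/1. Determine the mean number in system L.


λ = 60/1.58 = 37.9747 /hr
μ = 60/0.98 = 61.2245 /hr
ρ = λ/μ = 37.9747/61.2245 = 0.6203
L = ρ/(1−ρ) = 0.6203/0.3797 = 1.6333

Final: 1.6333


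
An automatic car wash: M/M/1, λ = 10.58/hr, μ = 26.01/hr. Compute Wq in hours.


ρ = 10.58/26.01 = 0.4068
Wq = ρ/(μ−λ) = 0.4068/(26.01 − 10.58) = 0.4068/15.43 = 0.02636 hr

Final: 0.02636 hr


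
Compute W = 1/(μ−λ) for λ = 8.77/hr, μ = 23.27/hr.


W = 1/(μ−λ) = 1/(23.27 − 8.77) = 1/14.50 = 0.06897 hr

Final: 0.06897 hr


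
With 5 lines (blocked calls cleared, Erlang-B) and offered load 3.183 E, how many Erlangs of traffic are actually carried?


B(5,3.183) = 0.125916 (Erlang-B)
Carried load = a(1 − B) = 3.183·(1 − 0.125916) = 3.183·0.874084 = 2.7822 E

Final: 2.7822 Erlangs


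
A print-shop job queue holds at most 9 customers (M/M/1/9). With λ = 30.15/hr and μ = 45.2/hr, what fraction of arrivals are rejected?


ρ = λ/μ = 30.15/45.2 = 0.6670
P_K = (1−ρ)ρ^K/(1−ρ^(K+1)) = (0.3330·0.026142)/(1 − 0.017438)
= 0.008704/0.982562 = 0.008859

Final: 0.008859
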